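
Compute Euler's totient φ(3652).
φ(3652) = 1640

φ is multiplicative, with φ(p^e) = p^e − p^(e−1). Factorise 3652 = 2^2 · 11 · 83. Then
  φ(3652) = (2^2 − 2^1) · (11 − 1) · (83 − 1) = 2 · 10 · 82 = 1640.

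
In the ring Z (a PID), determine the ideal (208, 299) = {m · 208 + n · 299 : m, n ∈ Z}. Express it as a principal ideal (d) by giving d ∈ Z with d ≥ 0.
In the PID Z, (a, b) is generated by gcd(a, b). Compute gcd(299, 208) with the extended Euclidean algorithm, tracking rows (r, s, t) with s·299 + t·208 = r:
  row A: (299, 1, 0)   [1·299 + 0·208 = 299]
  row B: (208, 0, 1)   [0·299 + 1·208 = 208]
  299 = 1·208 + 91   → row C = row A − 1·row B = (91, 1, −1)   [check: 1·299 − 1·208 = 91]
  208 = 2·91 + 26   → row D = row B − 2·row C = (26, −2, 3)   [check: −2·299 + 3·208 = 26]
  91 = 3·26 + 13   → row E = row C − 3·row D = (13, 7, −10)   [check: 7·299 − 10·208 = 13]
  26 = 2·13 + 0   → remainder 0, stop. gcd = 13 (last nonzero row E).
So gcd(208, 299) = 13, with Bézout identity 7·299 − 10·208 = 13. Containment (⊇): the Bézout identity exhibits 13 as an element of (208, 299), giving (13) ⊆ (208, 299). Containment (⊆): since 13 | 208 and 13 | 299 (208 = 13·16, 299 = 13·23), every Z-linear combination of 208 and 299 is divisible by 13, so (208, 299) ⊆ (13). Therefore (208, 299) = (13), d = 13.

Final answer: (208, 299) = (13); d = 13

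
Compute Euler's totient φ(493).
φ is multiplicative, with φ(p^e) = p^e − p^(e−1). Factorise 493 = 17 · 29. Then
  φ(493) = (17 − 1) · (29 − 1) = 16 · 28 = 448.

Final answer: φ(493) = 448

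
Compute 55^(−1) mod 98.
Apply the extended Euclidean algorithm to (98, 55), tracking rows (r, s, t) with s·98 + t·55 = r. Each division r_prev = q·r_cur + r_new produces the new row as (previous row) − q·(current row):
  row A: (98, 1, 0)   [1·98 + 0·55 = 98]
  row B: (55, 0, 1)   [0·98 + 1·55 = 55]
  98 = 1·55 + 43   → row C = row A − 1·row B = (43, 1, −1)   [check: 1·98 − 1·55 = 43]
  55 = 1·43 + 12   → row D = row B − 1·row C = (12, −1, 2)   [check: −1·98 + 2·55 = 12]
  43 = 3·12 + 7   → row E = row C − 3·row D = (7, 4, −7)   [check: 4·98 − 7·55 = 7]
  12 = 1·7 + 5   → row F = row D − 1·row E = (5, −5, 9)   [check: −5·98 + 9·55 = 5]
  7 = 1·5 + 2   → row G = row E − 1·row F = (2, 9, −16)   [check: 9·98 − 16·55 = 2]
  5 = 2·2 + 1   → row H = row F − 2·row G = (1, −23, 41)   [check: −23·98 + 41·55 = 1]
  2 = 2·1 + 0   → remainder 0, stop. gcd = 1 (last nonzero row H).
The gcd is 1, so 55 is invertible mod 98. The last nonzero row gives −23·98 + 41·55 = 1, so t = 41. So 55^(−1) ≡ 41 (mod 98). Verify: 55 · 41 = 2255 ≡ 1 (mod 98). ✓

Final answer: 55^(−1) ≡ 41 (mod 98)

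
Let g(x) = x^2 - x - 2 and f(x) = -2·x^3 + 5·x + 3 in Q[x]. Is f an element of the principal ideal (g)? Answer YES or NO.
In Q[x] the ideal (g) consists of all multiples of g, so f ∈ (g) iff g | f, i.e. iff the remainder of f on division by g is 0. Divide f by g (g is monic, so eliminate the leading term of the running remainder at each step):
  leading term -2·x^3: subtract (-2·x)·g(x) = -2·x^3 + 2·x^2 + 4·x, leaving -2·x^2 + x + 3
  leading term -2·x^2: subtract (-2)·g(x) = -2·x^2 + 2·x + 4, leaving -x - 1
The remainder r(x) = -x - 1 ≠ 0 (and deg r < deg g), so g ∤ f, i.e. f ∉ (g).

Final answer: NO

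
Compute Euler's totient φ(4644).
φ(4644) = 1512

φ is multiplicative, with φ(p^e) = p^e − p^(e−1). Factorise 4644 = 2^2 · 3^3 · 43. Then
  φ(4644) = (2^2 − 2^1) · (3^3 − 3^2) · (43 − 1) = 2 · 18 · 42 = 1512.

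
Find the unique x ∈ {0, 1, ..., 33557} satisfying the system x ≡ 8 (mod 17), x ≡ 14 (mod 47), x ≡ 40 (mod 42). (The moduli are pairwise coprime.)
x ≡ 14866 (mod 33558); the representative in [0, 33558) is 14866

The moduli 17, 47, 42 are pairwise coprime, so by the CRT there is a unique solution mod 17·47·42 = 33558.
Solve by successive substitution. Start with x ≡ 8 (mod 17).
  Combine with x ≡ 14 (mod 47): write x = 8 + 17·t and require 8 + 17·t ≡ 14 (mod 47), i.e. 17·t ≡ 14 − 8 ≡ 6 (mod 47). Since 17^(−1) ≡ 36 (mod 47), t ≡ 36·6 ≡ 28 (mod 47). So x ≡ 8 + 17·28 = 484 (mod 799).
  Combine with x ≡ 40 (mod 42): write x = 484 + 799·t and require 484 + 799·t ≡ 40 (mod 42), i.e. 799·t ≡ 40 − 484 ≡ 18 (mod 42). Since 799^(−1) ≡ 1 (mod 42) (799 ≡ 1 (mod 42)), t ≡ 1·18 ≡ 18 (mod 42). So x ≡ 484 + 799·18 = 14866 (mod 33558).
Unique solution in [0, 33558): x = 14866.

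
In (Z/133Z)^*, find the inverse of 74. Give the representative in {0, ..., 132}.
Apply the extended Euclidean algorithm to (133, 74), tracking rows (r, s, t) with s·133 + t·74 = r. Each division r_prev = q·r_cur + r_new produces the new row as (previous row) − q·(current row):
  row A: (133, 1, 0)   [1·133 + 0·74 = 133]
  row B: (74, 0, 1)   [0·133 + 1·74 = 74]
  133 = 1·74 + 59   → row C = row A − 1·row B = (59, 1, −1)   [check: 1·133 − 1·74 = 59]
  74 = 1·59 + 15   → row D = row B − 1·row C = (15, −1, 2)   [check: −1·133 + 2·74 = 15]
  59 = 3·15 + 14   → row E = row C − 3·row D = (14, 4, −7)   [check: 4·133 − 7·74 = 14]
  15 = 1·14 + 1   → row F = row D − 1·row E = (1, −5, 9)   [check: −5·133 + 9·74 = 1]
  14 = 14·1 + 0   → remainder 0, stop. gcd = 1 (last nonzero row F).
The gcd is 1, so 74 is invertible mod 133. The last nonzero row gives −5·133 + 9·74 = 1, so t = 9. So 74^(−1) ≡ 9 (mod 133). Verify: 74 · 9 = 666 ≡ 1 (mod 133). ✓

Final answer: 74^(−1) ≡ 9 (mod 133)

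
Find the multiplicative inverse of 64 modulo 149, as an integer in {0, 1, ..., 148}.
Apply the extended Euclidean algorithm to (149, 64), tracking rows (r, s, t) with s·149 + t·64 = r. Each division r_prev = q·r_cur + r_new produces the new row as (previous row) − q·(current row):
  row A: (149, 1, 0)   [1·149 + 0·64 = 149]
  row B: (64, 0, 1)   [0·149 + 1·64 = 64]
  149 = 2·64 + 21   → row C = row A − 2·row B = (21, 1, −2)   [check: 1·149 − 2·64 = 21]
  64 = 3·21 + 1   → row D = row B − 3·row C = (1, −3, 7)   [check: −3·149 + 7·64 = 1]
  21 = 21·1 + 0   → remainder 0, stop. gcd = 1 (last nonzero row D).
The gcd is 1, so 64 is invertible mod 149. The last nonzero row gives −3·149 + 7·64 = 1, so t = 7. So 64^(−1) ≡ 7 (mod 149). Verify: 64 · 7 = 448 ≡ 1 (mod 149). ✓

Final answer: 64^(−1) ≡ 7 (mod 149)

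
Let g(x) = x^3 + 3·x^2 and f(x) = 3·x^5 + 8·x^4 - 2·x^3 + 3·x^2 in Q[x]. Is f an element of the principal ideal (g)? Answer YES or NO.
In Q[x] the ideal (g) consists of all multiples of g, so f ∈ (g) iff g | f, i.e. iff the remainder of f on division by g is 0. Divide f by g (g is monic, so eliminate the leading term of the running remainder at each step):
  leading term 3·x^5: subtract (3·x^2)·g(x) = 3·x^5 + 9·x^4, leaving -x^4 - 2·x^3 + 3·x^2
  leading term -x^4: subtract (-x)·g(x) = -x^4 - 3·x^3, leaving x^3 + 3·x^2
  leading term x^3: subtract (1)·g(x) = x^3 + 3·x^2, leaving 0
The remainder is 0, so f(x) = g(x) · h(x) with h(x) = 3·x^2 - x + 1. Hence g | f, i.e. f ∈ (g).

Final answer: YES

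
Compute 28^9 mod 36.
Use repeated squaring. Binary(9) = 1001. Walk through the bits of the exponent 9 left-to-right: at each bit after the leading one, square the running value, then multiply by 28 if the bit is 1 (always reducing mod 36):
  bit 1 = 1 (leading): start with 28.
  bit 2 = 0: square 28^2 = 784 ≡ 28 (mod 36).
  bit 3 = 0: square 28^2 = 784 ≡ 28 (mod 36).
  bit 4 = 1: square 28^2 = 784 ≡ 28; bit is 1, so multiply 28·28 = 784 ≡ 28 (mod 36).
Final value: 28^9 ≡ 28 (mod 36).

Final answer: 28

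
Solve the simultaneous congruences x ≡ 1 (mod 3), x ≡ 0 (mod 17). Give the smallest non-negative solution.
x ≡ 34 (mod 51); the representative in [0, 51) is 34

The moduli 3, 17 are pairwise coprime, so by the CRT there is a unique solution mod 3·17 = 51.
Solve by successive substitution. Start with x ≡ 1 (mod 3).
  Combine with x ≡ 0 (mod 17): write x = 1 + 3·t and require 1 + 3·t ≡ 0 (mod 17), i.e. 3·t ≡ 0 − 1 ≡ 16 (mod 17). Since 3^(−1) ≡ 6 (mod 17), t ≡ 6·16 ≡ 11 (mod 17). So x ≡ 1 + 3·11 = 34 (mod 51).
Unique solution in [0, 51): x = 34.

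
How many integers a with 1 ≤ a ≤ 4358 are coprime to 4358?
The number of a ∈ {1, ..., 4358} with gcd(a, 4358) = 1 is by definition Euler's totient φ(4358). φ is multiplicative, with φ(p^e) = p^e − p^(e−1). Factorise 4358 = 2 · 2179. Then
  φ(4358) = (2 − 1) · (2179 − 1) = 1 · 2178 = 2178.
So there are 2178 such integers.

Final answer: 2178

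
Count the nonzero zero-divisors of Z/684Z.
Z/684Z has 467 nonzero zero-divisors

In Z/684Z each nonzero element is either a unit (gcd with 684 is 1) or a zero-divisor (gcd > 1). The number of units is φ(684): factorise 684 = 2^2 · 3^2 · 19, so φ(684) = (2^2 − 2^1) · (3^2 − 3^1) · (19 − 1) = 2 · 6 · 18 = 216. The nonzero elements number 684 − 1 = 683. Hence the nonzero zero-divisors number 683 − 216 = 467.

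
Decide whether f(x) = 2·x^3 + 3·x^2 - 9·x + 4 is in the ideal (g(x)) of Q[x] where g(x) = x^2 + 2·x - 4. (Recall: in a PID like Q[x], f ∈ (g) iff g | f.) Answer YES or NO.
NO

In Q[x] the ideal (g) consists of all multiples of g, so f ∈ (g) iff g | f, i.e. iff the remainder of f on division by g is 0. Divide f by g (g is monic, so eliminate the leading term of the running remainder at each step):
  leading term 2·x^3: subtract (2·x)·g(x) = 2·x^3 + 4·x^2 - 8·x, leaving -x^2 - x + 4
  leading term -x^2: subtract (-1)·g(x) = -x^2 - 2·x + 4, leaving x
The remainder r(x) = x ≠ 0 (and deg r < deg g), so g ∤ f, i.e. f ∉ (g).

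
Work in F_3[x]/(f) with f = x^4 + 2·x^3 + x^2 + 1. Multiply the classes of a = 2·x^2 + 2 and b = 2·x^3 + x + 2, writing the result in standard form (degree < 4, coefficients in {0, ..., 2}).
a · b ≡ x (mod f(x))

Multiply as integer polynomials: a · b = 4·x^5 + 6·x^3 + 4·x^2 + 2·x + 4. Reducing coefficients mod 3: a · b ≡ x^5 + x^2 + 2·x + 1. Now divide by f(x) = x^4 + 2·x^3 + x^2 + 1 in F_3[x], eliminating the leading term at each step:
  leading term x^5: subtract (x)·f(x) = x^5 + 2·x^4 + x^3 + x, leaving x^4 + 2·x^3 + x^2 + x + 1 (coefficients mod 3)
  leading term x^4: subtract (1)·f(x) = x^4 + 2·x^3 + x^2 + 1, leaving x (coefficients mod 3)
The degree is now < 4, so this is the remainder. Hence a · b ≡ x in F_3[x]/(f).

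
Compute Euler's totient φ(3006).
φ is multiplicative, with φ(p^e) = p^e − p^(e−1). Factorise 3006 = 2 · 3^2 · 167. Then
  φ(3006) = (2 − 1) · (3^2 − 3^1) · (167 − 1) = 1 · 6 · 166 = 996.

Final answer: φ(3006) = 996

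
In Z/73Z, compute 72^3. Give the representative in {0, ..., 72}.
Use repeated squaring. Binary(3) = 11. Walk through the bits of the exponent 3 left-to-right: at each bit after the leading one, square the running value, then multiply by 72 if the bit is 1 (always reducing mod 73):
  bit 1 = 1 (leading): start with 72.
  bit 2 = 1: square 72^2 = 5184 ≡ 1; bit is 1, so multiply 1·72 = 72 (mod 73).
Final value: 72^3 ≡ 72 (mod 73).

Final answer: 72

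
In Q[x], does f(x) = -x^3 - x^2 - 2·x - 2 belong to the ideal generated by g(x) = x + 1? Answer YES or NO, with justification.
In Q[x] the ideal (g) consists of all multiples of g, so f ∈ (g) iff g | f, i.e. iff the remainder of f on division by g is 0. Divide f by g (g is monic, so eliminate the leading term of the running remainder at each step):
  leading term -x^3: subtract (-x^2)·g(x) = -x^3 - x^2, leaving -2·x - 2
  leading term -2·x: subtract (-2)·g(x) = -2·x - 2, leaving 0
The remainder is 0, so f(x) = g(x) · h(x) with h(x) = -x^2 - 2. Hence g | f, i.e. f ∈ (g).

Final answer: YES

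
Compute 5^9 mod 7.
6

Use repeated squaring. Binary(9) = 1001. Walk through the bits of the exponent 9 left-to-right: at each bit after the leading one, square the running value, then multiply by 5 if the bit is 1 (always reducing mod 7):
  bit 1 = 1 (leading): start with 5.
  bit 2 = 0: square 5^2 = 25 ≡ 4 (mod 7).
  bit 3 = 0: square 4^2 = 16 ≡ 2 (mod 7).
  bit 4 = 1: square 2^2 = 4; bit is 1, so multiply 4·5 = 20 ≡ 6 (mod 7).
Final value: 5^9 ≡ 6 (mod 7).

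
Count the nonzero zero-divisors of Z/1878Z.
Z/1878Z has 1253 nonzero zero-divisors

In Z/1878Z each nonzero element is either a unit (gcd with 1878 is 1) or a zero-divisor (gcd > 1). The number of units is φ(1878): factorise 1878 = 2 · 3 · 313, so φ(1878) = (2 − 1) · (3 − 1) · (313 − 1) = 1 · 2 · 312 = 624. The nonzero elements number 1878 − 1 = 1877. Hence the nonzero zero-divisors number 1877 − 624 = 1253.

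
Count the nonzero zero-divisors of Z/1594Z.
In Z/1594Z each nonzero element is either a unit (gcd with 1594 is 1) or a zero-divisor (gcd > 1). The number of units is φ(1594): factorise 1594 = 2 · 797, so φ(1594) = (2 − 1) · (797 − 1) = 1 · 796 = 796. The nonzero elements number 1594 − 1 = 1593. Hence the nonzero zero-divisors number 1593 − 796 = 797.

Final answer: Z/1594Z has 797 nonzero zero-divisors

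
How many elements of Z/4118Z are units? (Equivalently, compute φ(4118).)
Z/4118Z has φ(4118) = 1960 units

An element a ∈ Z/4118Z is a unit iff gcd(a, 4118) = 1, so the number of units is φ(4118). φ is multiplicative, with φ(p^e) = p^e − p^(e−1). Factorise 4118 = 2 · 29 · 71. Then
  φ(4118) = (2 − 1) · (29 − 1) · (71 − 1) = 1 · 28 · 70 = 1960.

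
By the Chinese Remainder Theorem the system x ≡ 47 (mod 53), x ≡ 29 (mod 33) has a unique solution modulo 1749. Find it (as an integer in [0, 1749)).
x ≡ 524 (mod 1749); the representative in [0, 1749) is 524

The moduli 53, 33 are pairwise coprime, so by the CRT there is a unique solution mod 53·33 = 1749.
Solve by successive substitution. Start with x ≡ 47 (mod 53).
  Combine with x ≡ 29 (mod 33): write x = 47 + 53·t and require 47 + 53·t ≡ 29 (mod 33), i.e. 53·t ≡ 29 − 47 ≡ 15 (mod 33). Since 53^(−1) ≡ 5 (mod 33) (53 ≡ 20 (mod 33)), t ≡ 5·15 ≡ 9 (mod 33). So x ≡ 47 + 53·9 = 524 (mod 1749).
Unique solution in [0, 1749): x = 524.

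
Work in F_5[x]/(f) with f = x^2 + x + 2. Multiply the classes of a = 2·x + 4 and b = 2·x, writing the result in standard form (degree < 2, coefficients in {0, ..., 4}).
Multiply as integer polynomials: a · b = 4·x^2 + 8·x. Reducing coefficients mod 5: a · b ≡ 4·x^2 + 3·x. Now divide by f(x) = x^2 + x + 2 in F_5[x], eliminating the leading term at each step:
  leading term 4·x^2: subtract (4)·f(x) = 4·x^2 + 4·x + 3, leaving 4·x + 2 (coefficients mod 5)
The degree is now < 2, so this is the remainder. Hence a · b ≡ 4·x + 2 in F_5[x]/(f).

Final answer: a · b ≡ 4·x + 2 (mod f(x))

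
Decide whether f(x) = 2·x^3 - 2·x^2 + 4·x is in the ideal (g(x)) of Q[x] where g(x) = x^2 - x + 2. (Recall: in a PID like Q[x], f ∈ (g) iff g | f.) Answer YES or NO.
In Q[x] the ideal (g) consists of all multiples of g, so f ∈ (g) iff g | f, i.e. iff the remainder of f on division by g is 0. Divide f by g (g is monic, so eliminate the leading term of the running remainder at each step):
  leading term 2·x^3: subtract (2·x)·g(x) = 2·x^3 - 2·x^2 + 4·x, leaving 0
The remainder is 0, so f(x) = g(x) · h(x) with h(x) = 2·x. Hence g | f, i.e. f ∈ (g).

Final answer: YES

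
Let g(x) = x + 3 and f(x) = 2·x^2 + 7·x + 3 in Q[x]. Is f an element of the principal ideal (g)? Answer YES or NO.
YES

In Q[x] the ideal (g) consists of all multiples of g, so f ∈ (g) iff g | f, i.e. iff the remainder of f on division by g is 0. Divide f by g (g is monic, so eliminate the leading term of the running remainder at each step):
  leading term 2·x^2: subtract (2·x)·g(x) = 2·x^2 + 6·x, leaving x + 3
  leading term x: subtract (1)·g(x) = x + 3, leaving 0
The remainder is 0, so f(x) = g(x) · h(x) with h(x) = 2·x + 1. Hence g | f, i.e. f ∈ (g).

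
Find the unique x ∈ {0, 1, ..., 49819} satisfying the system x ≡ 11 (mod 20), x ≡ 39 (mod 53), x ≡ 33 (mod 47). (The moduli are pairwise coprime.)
x ≡ 37351 (mod 49820); the representative in [0, 49820) is 37351

The moduli 20, 53, 47 are pairwise coprime, so by the CRT there is a unique solution mod 20·53·47 = 49820.
Solve by successive substitution. Start with x ≡ 11 (mod 20).
  Combine with x ≡ 39 (mod 53): write x = 11 + 20·t and require 11 + 20·t ≡ 39 (mod 53), i.e. 20·t ≡ 39 − 11 ≡ 28 (mod 53). Since 20^(−1) ≡ 8 (mod 53), t ≡ 8·28 ≡ 12 (mod 53). So x ≡ 11 + 20·12 = 251 (mod 1060).
  Combine with x ≡ 33 (mod 47): write x = 251 + 1060·t and require 251 + 1060·t ≡ 33 (mod 47), i.e. 1060·t ≡ 33 − 251 ≡ 17 (mod 47). Since 1060^(−1) ≡ 38 (mod 47) (1060 ≡ 26 (mod 47)), t ≡ 38·17 ≡ 35 (mod 47). So x ≡ 251 + 1060·35 = 37351 (mod 49820).
Unique solution in [0, 49820): x = 37351.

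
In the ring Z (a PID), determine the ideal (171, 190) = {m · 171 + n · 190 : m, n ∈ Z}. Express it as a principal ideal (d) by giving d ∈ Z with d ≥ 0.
(171, 190) = (19); d = 19

In the PID Z, (a, b) is generated by gcd(a, b). Compute gcd(190, 171) with the extended Euclidean algorithm, tracking rows (r, s, t) with s·190 + t·171 = r:
  row A: (190, 1, 0)   [1·190 + 0·171 = 190]
  row B: (171, 0, 1)   [0·190 + 1·171 = 171]
  190 = 1·171 + 19   → row C = row A − 1·row B = (19, 1, −1)   [check: 1·190 − 1·171 = 19]
  171 = 9·19 + 0   → remainder 0, stop. gcd = 19 (last nonzero row C).
So gcd(171, 190) = 19, with Bézout identity 1·190 − 1·171 = 19. Containment (⊇): the Bézout identity exhibits 19 as an element of (171, 190), giving (19) ⊆ (171, 190). Containment (⊆): since 19 | 171 and 19 | 190 (171 = 19·9, 190 = 19·10), every Z-linear combination of 171 and 190 is divisible by 19, so (171, 190) ⊆ (19). Therefore (171, 190) = (19), d = 19.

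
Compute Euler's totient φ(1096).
φ(1096) = 544

φ is multiplicative, with φ(p^e) = p^e − p^(e−1). Factorise 1096 = 2^3 · 137. Then
  φ(1096) = (2^3 − 2^2) · (137 − 1) = 4 · 136 = 544.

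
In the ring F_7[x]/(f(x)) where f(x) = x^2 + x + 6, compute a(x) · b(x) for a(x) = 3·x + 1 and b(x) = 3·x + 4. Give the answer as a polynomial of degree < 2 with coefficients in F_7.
Multiply as integer polynomials: a · b = 9·x^2 + 15·x + 4. Reducing coefficients mod 7: a · b ≡ 2·x^2 + x + 4. Now divide by f(x) = x^2 + x + 6 in F_7[x], eliminating the leading term at each step:
  leading term 2·x^2: subtract (2)·f(x) = 2·x^2 + 2·x + 5, leaving 6·x + 6 (coefficients mod 7)
The degree is now < 2, so this is the remainder. Hence a · b ≡ 6·x + 6 in F_7[x]/(f).

Final answer: a · b ≡ 6·x + 6 (mod f(x))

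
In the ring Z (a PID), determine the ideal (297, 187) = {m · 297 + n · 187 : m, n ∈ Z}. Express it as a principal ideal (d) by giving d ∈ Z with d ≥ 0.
(297, 187) = (11); d = 11

In the PID Z, (a, b) is generated by gcd(a, b). Compute gcd(297, 187) with the extended Euclidean algorithm, tracking rows (r, s, t) with s·297 + t·187 = r:
  row A: (297, 1, 0)   [1·297 + 0·187 = 297]
  row B: (187, 0, 1)   [0·297 + 1·187 = 187]
  297 = 1·187 + 110   → row C = row A − 1·row B = (110, 1, −1)   [check: 1·297 − 1·187 = 110]
  187 = 1·110 + 77   → row D = row B − 1·row C = (77, −1, 2)   [check: −1·297 + 2·187 = 77]
  110 = 1·77 + 33   → row E = row C − 1·row D = (33, 2, −3)   [check: 2·297 − 3·187 = 33]
  77 = 2·33 + 11   → row F = row D − 2·row E = (11, −5, 8)   [check: −5·297 + 8·187 = 11]
  33 = 3·11 + 0   → remainder 0, stop. gcd = 11 (last nonzero row F).
So gcd(297, 187) = 11, with Bézout identity −5·297 + 8·187 = 11. Containment (⊇): the Bézout identity exhibits 11 as an element of (297, 187), giving (11) ⊆ (297, 187). Containment (⊆): since 11 | 297 and 11 | 187 (297 = 11·27, 187 = 11·17), every Z-linear combination of 297 and 187 is divisible by 11, so (297, 187) ⊆ (11). Therefore (297, 187) = (11), d = 11.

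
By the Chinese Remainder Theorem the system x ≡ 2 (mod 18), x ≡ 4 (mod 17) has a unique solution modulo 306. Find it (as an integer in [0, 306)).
x ≡ 38 (mod 306); the representative in [0, 306) is 38

The moduli 18, 17 are pairwise coprime, so by the CRT there is a unique solution mod 18·17 = 306.
Solve by successive substitution. Start with x ≡ 2 (mod 18).
  Combine with x ≡ 4 (mod 17): write x = 2 + 18·t and require 2 + 18·t ≡ 4 (mod 17), i.e. 18·t ≡ 4 − 2 ≡ 2 (mod 17). Since 18^(−1) ≡ 1 (mod 17) (18 ≡ 1 (mod 17)), t ≡ 1·2 ≡ 2 (mod 17). So x ≡ 2 + 18·2 = 38 (mod 306).
Unique solution in [0, 306): x = 38.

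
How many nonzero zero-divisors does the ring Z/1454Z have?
In Z/1454Z each nonzero element is either a unit (gcd with 1454 is 1) or a zero-divisor (gcd > 1). The number of units is φ(1454): factorise 1454 = 2 · 727, so φ(1454) = (2 − 1) · (727 − 1) = 1 · 726 = 726. The nonzero elements number 1454 − 1 = 1453. Hence the nonzero zero-divisors number 1453 − 726 = 727.

Final answer: Z/1454Z has 727 nonzero zero-divisors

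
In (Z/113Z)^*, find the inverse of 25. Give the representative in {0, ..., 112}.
25^(−1) ≡ 104 (mod 113)

Apply the extended Euclidean algorithm to (113, 25), tracking rows (r, s, t) with s·113 + t·25 = r. Each division r_prev = q·r_cur + r_new produces the new row as (previous row) − q·(current row):
  row A: (113, 1, 0)   [1·113 + 0·25 = 113]
  row B: (25, 0, 1)   [0·113 + 1·25 = 25]
  113 = 4·25 + 13   → row C = row A − 4·row B = (13, 1, −4)   [check: 1·113 − 4·25 = 13]
  25 = 1·13 + 12   → row D = row B − 1·row C = (12, −1, 5)   [check: −1·113 + 5·25 = 12]
  13 = 1·12 + 1   → row E = row C − 1·row D = (1, 2, −9)   [check: 2·113 − 9·25 = 1]
  12 = 12·1 + 0   → remainder 0, stop. gcd = 1 (last nonzero row E).
The gcd is 1, so 25 is invertible mod 113. The last nonzero row gives 2·113 − 9·25 = 1, so t = −9. So 25^(−1) ≡ −9 ≡ 104 (mod 113). Verify: 25 · 104 = 2600 ≡ 1 (mod 113). ✓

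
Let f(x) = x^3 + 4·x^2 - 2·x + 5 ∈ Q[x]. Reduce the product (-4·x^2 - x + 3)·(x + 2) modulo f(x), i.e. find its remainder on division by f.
First multiply in Q[x] without reducing: a · b = -4·x^3 - 9·x^2 + x + 6. Now divide by f(x) = x^3 + 4·x^2 - 2·x + 5, eliminating the leading term at each step:
  leading term -4·x^3: subtract (-4)·f(x) = -4·x^3 - 16·x^2 + 8·x - 20, leaving 7·x^2 - 7·x + 26
The degree is now < 3, so this is the remainder. Hence a · b ≡ 7·x^2 - 7·x + 26 in Q[x]/(f).

Final answer: a · b ≡ 7·x^2 - 7·x + 26 (mod f(x))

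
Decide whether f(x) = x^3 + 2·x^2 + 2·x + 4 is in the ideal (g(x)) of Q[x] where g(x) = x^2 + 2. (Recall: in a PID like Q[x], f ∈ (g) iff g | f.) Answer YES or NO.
In Q[x] the ideal (g) consists of all multiples of g, so f ∈ (g) iff g | f, i.e. iff the remainder of f on division by g is 0. Divide f by g (g is monic, so eliminate the leading term of the running remainder at each step):
  leading term x^3: subtract (x)·g(x) = x^3 + 2·x, leaving 2·x^2 + 4
  leading term 2·x^2: subtract (2)·g(x) = 2·x^2 + 4, leaving 0
The remainder is 0, so f(x) = g(x) · h(x) with h(x) = x + 2. Hence g | f, i.e. f ∈ (g).

Final answer: YES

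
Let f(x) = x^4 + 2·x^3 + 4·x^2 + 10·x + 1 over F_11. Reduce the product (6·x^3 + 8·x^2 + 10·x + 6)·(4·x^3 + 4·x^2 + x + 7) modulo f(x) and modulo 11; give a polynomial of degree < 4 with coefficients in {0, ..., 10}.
a · b ≡ 9·x^3 + x^2 + x + 10 (mod f(x))

Multiply as integer polynomials: a · b = 24·x^6 + 56·x^5 + 78·x^4 + 114·x^3 + 90·x^2 + 76·x + 42. Reducing coefficients mod 11: a · b ≡ 2·x^6 + x^5 + x^4 + 4·x^3 + 2·x^2 + 10·x + 9. Now divide by f(x) = x^4 + 2·x^3 + 4·x^2 + 10·x + 1 in F_11[x], eliminating the leading term at each step:
  leading term 2·x^6: subtract (2·x^2)·f(x) = 2·x^6 + 4·x^5 + 8·x^4 + 9·x^3 + 2·x^2, leaving 8·x^5 + 4·x^4 + 6·x^3 + 10·x + 9 (coefficients mod 11)
  leading term 8·x^5: subtract (8·x)·f(x) = 8·x^5 + 5·x^4 + 10·x^3 + 3·x^2 + 8·x, leaving 10·x^4 + 7·x^3 + 8·x^2 + 2·x + 9 (coefficients mod 11)
  leading term 10·x^4: subtract (10)·f(x) = 10·x^4 + 9·x^3 + 7·x^2 + x + 10, leaving 9·x^3 + x^2 + x + 10 (coefficients mod 11)
The degree is now < 4, so this is the remainder. Hence a · b ≡ 9·x^3 + x^2 + x + 10 in F_11[x]/(f).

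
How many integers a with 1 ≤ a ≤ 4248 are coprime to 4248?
The number of a ∈ {1, ..., 4248} with gcd(a, 4248) = 1 is by definition Euler's totient φ(4248). φ is multiplicative, with φ(p^e) = p^e − p^(e−1). Factorise 4248 = 2^3 · 3^2 · 59. Then
  φ(4248) = (2^3 − 2^2) · (3^2 − 3^1) · (59 − 1) = 4 · 6 · 58 = 1392.
So there are 1392 such integers.

Final answer: 1392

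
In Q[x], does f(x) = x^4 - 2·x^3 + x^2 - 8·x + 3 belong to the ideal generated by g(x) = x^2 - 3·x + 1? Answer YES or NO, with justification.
YES

In Q[x] the ideal (g) consists of all multiples of g, so f ∈ (g) iff g | f, i.e. iff the remainder of f on division by g is 0. Divide f by g (g is monic, so eliminate the leading term of the running remainder at each step):
  leading term x^4: subtract (x^2)·g(x) = x^4 - 3·x^3 + x^2, leaving x^3 - 8·x + 3
  leading term x^3: subtract (x)·g(x) = x^3 - 3·x^2 + x, leaving 3·x^2 - 9·x + 3
  leading term 3·x^2: subtract (3)·g(x) = 3·x^2 - 9·x + 3, leaving 0
The remainder is 0, so f(x) = g(x) · h(x) with h(x) = x^2 + x + 3. Hence g | f, i.e. f ∈ (g).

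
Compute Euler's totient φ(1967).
φ is multiplicative, with φ(p^e) = p^e − p^(e−1). Factorise 1967 = 7 · 281. Then
  φ(1967) = (7 − 1) · (281 − 1) = 6 · 280 = 1680.

Final answer: φ(1967) = 1680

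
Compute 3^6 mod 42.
Use repeated squaring. Binary(6) = 110. Walk through the bits of the exponent 6 left-to-right: at each bit after the leading one, square the running value, then multiply by 3 if the bit is 1 (always reducing mod 42):
  bit 1 = 1 (leading): start with 3.
  bit 2 = 1: square 3^2 = 9; bit is 1, so multiply 9·3 = 27 (mod 42).
  bit 3 = 0: square 27^2 = 729 ≡ 15 (mod 42).
Final value: 3^6 ≡ 15 (mod 42).

Final answer: 15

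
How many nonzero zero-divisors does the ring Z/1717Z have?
In Z/1717Z each nonzero element is either a unit (gcd with 1717 is 1) or a zero-divisor (gcd > 1). The number of units is φ(1717): factorise 1717 = 17 · 101, so φ(1717) = (17 − 1) · (101 − 1) = 16 · 100 = 1600. The nonzero elements number 1717 − 1 = 1716. Hence the nonzero zero-divisors number 1716 − 1600 = 116.

Final answer: Z/1717Z has 116 nonzero zero-divisors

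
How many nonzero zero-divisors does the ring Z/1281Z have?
Z/1281Z has 560 nonzero zero-divisors

In Z/1281Z each nonzero element is either a unit (gcd with 1281 is 1) or a zero-divisor (gcd > 1). The number of units is φ(1281): factorise 1281 = 3 · 7 · 61, so φ(1281) = (3 − 1) · (7 − 1) · (61 − 1) = 2 · 6 · 60 = 720. The nonzero elements number 1281 − 1 = 1280. Hence the nonzero zero-divisors number 1280 − 720 = 560.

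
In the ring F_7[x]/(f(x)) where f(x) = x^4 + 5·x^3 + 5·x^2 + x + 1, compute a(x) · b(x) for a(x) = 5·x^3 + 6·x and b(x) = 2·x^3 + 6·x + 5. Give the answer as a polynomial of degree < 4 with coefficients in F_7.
Multiply as integer polynomials: a · b = 10·x^6 + 42·x^4 + 25·x^3 + 36·x^2 + 30·x. Reducing coefficients mod 7: a · b ≡ 3·x^6 + 4·x^3 + x^2 + 2·x. Now divide by f(x) = x^4 + 5·x^3 + 5·x^2 + x + 1 in F_7[x], eliminating the leading term at each step:
  leading term 3·x^6: subtract (3·x^2)·f(x) = 3·x^6 + x^5 + x^4 + 3·x^3 + 3·x^2, leaving 6·x^5 + 6·x^4 + x^3 + 5·x^2 + 2·x (coefficients mod 7)
  leading term 6·x^5: subtract (6·x)·f(x) = 6·x^5 + 2·x^4 + 2·x^3 + 6·x^2 + 6·x, leaving 4·x^4 + 6·x^3 + 6·x^2 + 3·x (coefficients mod 7)
  leading term 4·x^4: subtract (4)·f(x) = 4·x^4 + 6·x^3 + 6·x^2 + 4·x + 4, leaving 6·x + 3 (coefficients mod 7)
The degree is now < 4, so this is the remainder. Hence a · b ≡ 6·x + 3 in F_7[x]/(f).

Final answer: a · b ≡ 6·x + 3 (mod f(x))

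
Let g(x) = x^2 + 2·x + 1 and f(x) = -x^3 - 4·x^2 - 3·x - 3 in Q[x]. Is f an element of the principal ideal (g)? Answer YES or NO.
In Q[x] the ideal (g) consists of all multiples of g, so f ∈ (g) iff g | f, i.e. iff the remainder of f on division by g is 0. Divide f by g (g is monic, so eliminate the leading term of the running remainder at each step):
  leading term -x^3: subtract (-x)·g(x) = -x^3 - 2·x^2 - x, leaving -2·x^2 - 2·x - 3
  leading term -2·x^2: subtract (-2)·g(x) = -2·x^2 - 4·x - 2, leaving 2·x - 1
The remainder r(x) = 2·x - 1 ≠ 0 (and deg r < deg g), so g ∤ f, i.e. f ∉ (g).

Final answer: NO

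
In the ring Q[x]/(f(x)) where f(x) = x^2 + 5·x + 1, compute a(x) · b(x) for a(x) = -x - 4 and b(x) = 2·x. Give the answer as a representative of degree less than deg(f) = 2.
a · b ≡ 2·x + 2 (mod f(x))

First multiply in Q[x] without reducing: a · b = -2·x^2 - 8·x. Now divide by f(x) = x^2 + 5·x + 1, eliminating the leading term at each step:
  leading term -2·x^2: subtract (-2)·f(x) = -2·x^2 - 10·x - 2, leaving 2·x + 2
The degree is now < 2, so this is the remainder. Hence a · b ≡ 2·x + 2 in Q[x]/(f).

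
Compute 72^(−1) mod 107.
72^(−1) ≡ 55 (mod 107)

Apply the extended Euclidean algorithm to (107, 72), tracking rows (r, s, t) with s·107 + t·72 = r. Each division r_prev = q·r_cur + r_new produces the new row as (previous row) − q·(current row):
  row A: (107, 1, 0)   [1·107 + 0·72 = 107]
  row B: (72, 0, 1)   [0·107 + 1·72 = 72]
  107 = 1·72 + 35   → row C = row A − 1·row B = (35, 1, −1)   [check: 1·107 − 1·72 = 35]
  72 = 2·35 + 2   → row D = row B − 2·row C = (2, −2, 3)   [check: −2·107 + 3·72 = 2]
  35 = 17·2 + 1   → row E = row C − 17·row D = (1, 35, −52)   [check: 35·107 − 52·72 = 1]
  2 = 2·1 + 0   → remainder 0, stop. gcd = 1 (last nonzero row E).
The gcd is 1, so 72 is invertible mod 107. The last nonzero row gives 35·107 − 52·72 = 1, so t = −52. So 72^(−1) ≡ −52 ≡ 55 (mod 107). Verify: 72 · 55 = 3960 ≡ 1 (mod 107). ✓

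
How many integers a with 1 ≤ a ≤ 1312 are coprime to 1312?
The number of a ∈ {1, ..., 1312} with gcd(a, 1312) = 1 is by definition Euler's totient φ(1312). φ is multiplicative, with φ(p^e) = p^e − p^(e−1). Factorise 1312 = 2^5 · 41. Then
  φ(1312) = (2^5 − 2^4) · (41 − 1) = 16 · 40 = 640.
So there are 640 such integers.

Final answer: 640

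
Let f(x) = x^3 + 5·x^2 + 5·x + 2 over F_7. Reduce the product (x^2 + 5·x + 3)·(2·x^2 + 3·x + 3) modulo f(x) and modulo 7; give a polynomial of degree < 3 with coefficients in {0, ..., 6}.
Multiply as integer polynomials: a · b = 2·x^4 + 13·x^3 + 24·x^2 + 24·x + 9. Reducing coefficients mod 7: a · b ≡ 2·x^4 + 6·x^3 + 3·x^2 + 3·x + 2. Now divide by f(x) = x^3 + 5·x^2 + 5·x + 2 in F_7[x], eliminating the leading term at each step:
  leading term 2·x^4: subtract (2·x)·f(x) = 2·x^4 + 3·x^3 + 3·x^2 + 4·x, leaving 3·x^3 + 6·x + 2 (coefficients mod 7)
  leading term 3·x^3: subtract (3)·f(x) = 3·x^3 + x^2 + x + 6, leaving 6·x^2 + 5·x + 3 (coefficients mod 7)
The degree is now < 3, so this is the remainder. Hence a · b ≡ 6·x^2 + 5·x + 3 in F_7[x]/(f).

Final answer: a · b ≡ 6·x^2 + 5·x + 3 (mod f(x))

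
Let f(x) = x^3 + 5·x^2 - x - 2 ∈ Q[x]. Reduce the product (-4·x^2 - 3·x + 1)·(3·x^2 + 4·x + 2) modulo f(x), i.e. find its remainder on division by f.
First multiply in Q[x] without reducing: a · b = -12·x^4 - 25·x^3 - 17·x^2 - 2·x + 2. Now divide by f(x) = x^3 + 5·x^2 - x - 2, eliminating the leading term at each step:
  leading term -12·x^4: subtract (-12·x)·f(x) = -12·x^4 - 60·x^3 + 12·x^2 + 24·x, leaving 35·x^3 - 29·x^2 - 26·x + 2
  leading term 35·x^3: subtract (35)·f(x) = 35·x^3 + 175·x^2 - 35·x - 70, leaving -204·x^2 + 9·x + 72
The degree is now < 3, so this is the remainder. Hence a · b ≡ -204·x^2 + 9·x + 72 in Q[x]/(f).

Final answer: a · b ≡ -204·x^2 + 9·x + 72 (mod f(x))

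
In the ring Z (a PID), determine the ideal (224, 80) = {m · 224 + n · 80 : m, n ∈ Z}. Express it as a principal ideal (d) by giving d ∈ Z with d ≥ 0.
In the PID Z, (a, b) is generated by gcd(a, b). Compute gcd(224, 80) with the extended Euclidean algorithm, tracking rows (r, s, t) with s·224 + t·80 = r:
  row A: (224, 1, 0)   [1·224 + 0·80 = 224]
  row B: (80, 0, 1)   [0·224 + 1·80 = 80]
  224 = 2·80 + 64   → row C = row A − 2·row B = (64, 1, −2)   [check: 1·224 − 2·80 = 64]
  80 = 1·64 + 16   → row D = row B − 1·row C = (16, −1, 3)   [check: −1·224 + 3·80 = 16]
  64 = 4·16 + 0   → remainder 0, stop. gcd = 16 (last nonzero row D).
So gcd(224, 80) = 16, with Bézout identity −1·224 + 3·80 = 16. Containment (⊇): the Bézout identity exhibits 16 as an element of (224, 80), giving (16) ⊆ (224, 80). Containment (⊆): since 16 | 224 and 16 | 80 (224 = 16·14, 80 = 16·5), every Z-linear combination of 224 and 80 is divisible by 16, so (224, 80) ⊆ (16). Therefore (224, 80) = (16), d = 16.

Final answer: (224, 80) = (16); d = 16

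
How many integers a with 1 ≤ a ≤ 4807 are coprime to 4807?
3960

The number of a ∈ {1, ..., 4807} with gcd(a, 4807) = 1 is by definition Euler's totient φ(4807). φ is multiplicative, with φ(p^e) = p^e − p^(e−1). Factorise 4807 = 11 · 19 · 23. Then
  φ(4807) = (11 − 1) · (19 − 1) · (23 − 1) = 10 · 18 · 22 = 3960.
So there are 3960 such integers.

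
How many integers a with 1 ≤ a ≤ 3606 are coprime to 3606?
The number of a ∈ {1, ..., 3606} with gcd(a, 3606) = 1 is by definition Euler's totient φ(3606). φ is multiplicative, with φ(p^e) = p^e − p^(e−1). Factorise 3606 = 2 · 3 · 601. Then
  φ(3606) = (2 − 1) · (3 − 1) · (601 − 1) = 1 · 2 · 600 = 1200.
So there are 1200 such integers.

Final answer: 1200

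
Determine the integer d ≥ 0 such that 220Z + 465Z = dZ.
In the PID Z, (a, b) is generated by gcd(a, b). Compute gcd(465, 220) with the extended Euclidean algorithm, tracking rows (r, s, t) with s·465 + t·220 = r:
  row A: (465, 1, 0)   [1·465 + 0·220 = 465]
  row B: (220, 0, 1)   [0·465 + 1·220 = 220]
  465 = 2·220 + 25   → row C = row A − 2·row B = (25, 1, −2)   [check: 1·465 − 2·220 = 25]
  220 = 8·25 + 20   → row D = row B − 8·row C = (20, −8, 17)   [check: −8·465 + 17·220 = 20]
  25 = 1·20 + 5   → row E = row C − 1·row D = (5, 9, −19)   [check: 9·465 − 19·220 = 5]
  20 = 4·5 + 0   → remainder 0, stop. gcd = 5 (last nonzero row E).
So gcd(220, 465) = 5, with Bézout identity 9·465 − 19·220 = 5. Containment (⊇): the Bézout identity exhibits 5 as an element of (220, 465), giving (5) ⊆ (220, 465). Containment (⊆): since 5 | 220 and 5 | 465 (220 = 5·44, 465 = 5·93), every Z-linear combination of 220 and 465 is divisible by 5, so (220, 465) ⊆ (5). Therefore (220, 465) = (5), d = 5.

Final answer: (220, 465) = (5); d = 5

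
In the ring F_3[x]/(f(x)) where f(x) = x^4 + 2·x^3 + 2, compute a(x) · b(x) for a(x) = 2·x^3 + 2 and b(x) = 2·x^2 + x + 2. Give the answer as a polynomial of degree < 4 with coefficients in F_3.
Multiply as integer polynomials: a · b = 4·x^5 + 2·x^4 + 4·x^3 + 4·x^2 + 2·x + 4. Reducing coefficients mod 3: a · b ≡ x^5 + 2·x^4 + x^3 + x^2 + 2·x + 1. Now divide by f(x) = x^4 + 2·x^3 + 2 in F_3[x], eliminating the leading term at each step:
  leading term x^5: subtract (x)·f(x) = x^5 + 2·x^4 + 2·x, leaving x^3 + x^2 + 1 (coefficients mod 3)
The degree is now < 4, so this is the remainder. Hence a · b ≡ x^3 + x^2 + 1 in F_3[x]/(f).

Final answer: a · b ≡ x^3 + x^2 + 1 (mod f(x))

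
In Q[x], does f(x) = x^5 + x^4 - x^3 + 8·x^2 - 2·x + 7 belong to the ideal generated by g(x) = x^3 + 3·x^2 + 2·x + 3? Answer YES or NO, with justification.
NO

In Q[x] the ideal (g) consists of all multiples of g, so f ∈ (g) iff g | f, i.e. iff the remainder of f on division by g is 0. Divide f by g (g is monic, so eliminate the leading term of the running remainder at each step):
  leading term x^5: subtract (x^2)·g(x) = x^5 + 3·x^4 + 2·x^3 + 3·x^2, leaving -2·x^4 - 3·x^3 + 5·x^2 - 2·x + 7
  leading term -2·x^4: subtract (-2·x)·g(x) = -2·x^4 - 6·x^3 - 4·x^2 - 6·x, leaving 3·x^3 + 9·x^2 + 4·x + 7
  leading term 3·x^3: subtract (3)·g(x) = 3·x^3 + 9·x^2 + 6·x + 9, leaving -2·x - 2
The remainder r(x) = -2·x - 2 ≠ 0 (and deg r < deg g), so g ∤ f, i.e. f ∉ (g).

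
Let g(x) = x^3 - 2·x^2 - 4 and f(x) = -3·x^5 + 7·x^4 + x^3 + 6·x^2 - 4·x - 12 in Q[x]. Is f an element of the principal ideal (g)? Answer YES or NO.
YES

In Q[x] the ideal (g) consists of all multiples of g, so f ∈ (g) iff g | f, i.e. iff the remainder of f on division by g is 0. Divide f by g (g is monic, so eliminate the leading term of the running remainder at each step):
  leading term -3·x^5: subtract (-3·x^2)·g(x) = -3·x^5 + 6·x^4 + 12·x^2, leaving x^4 + x^3 - 6·x^2 - 4·x - 12
  leading term x^4: subtract (x)·g(x) = x^4 - 2·x^3 - 4·x, leaving 3·x^3 - 6·x^2 - 12
  leading term 3·x^3: subtract (3)·g(x) = 3·x^3 - 6·x^2 - 12, leaving 0
The remainder is 0, so f(x) = g(x) · h(x) with h(x) = -3·x^2 + x + 3. Hence g | f, i.e. f ∈ (g).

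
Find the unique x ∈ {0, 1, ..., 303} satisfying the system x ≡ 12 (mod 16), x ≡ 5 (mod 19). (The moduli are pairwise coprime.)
x ≡ 252 (mod 304); the representative in [0, 304) is 252

The moduli 16, 19 are pairwise coprime, so by the CRT there is a unique solution mod 16·19 = 304.
Solve by successive substitution. Start with x ≡ 12 (mod 16).
  Combine with x ≡ 5 (mod 19): write x = 12 + 16·t and require 12 + 16·t ≡ 5 (mod 19), i.e. 16·t ≡ 5 − 12 ≡ 12 (mod 19). Since 16^(−1) ≡ 6 (mod 19), t ≡ 6·12 ≡ 15 (mod 19). So x ≡ 12 + 16·15 = 252 (mod 304).
Unique solution in [0, 304): x = 252.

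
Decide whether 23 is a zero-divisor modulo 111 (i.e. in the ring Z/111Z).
gcd(23, 111) = 1, so 23 is a unit in Z/111Z (it has a multiplicative inverse). A unit cannot be a zero-divisor: if 23·b ≡ 0 then multiplying both sides by 23^(−1) gives b ≡ 0. So 23 is not a zero-divisor.

Final answer: NO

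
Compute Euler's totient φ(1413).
φ is multiplicative, with φ(p^e) = p^e − p^(e−1). Factorise 1413 = 3^2 · 157. Then
  φ(1413) = (3^2 − 3^1) · (157 − 1) = 6 · 156 = 936.

Final answer: φ(1413) = 936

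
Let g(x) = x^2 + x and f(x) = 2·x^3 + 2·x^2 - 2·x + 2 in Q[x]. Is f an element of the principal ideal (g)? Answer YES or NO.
In Q[x] the ideal (g) consists of all multiples of g, so f ∈ (g) iff g | f, i.e. iff the remainder of f on division by g is 0. Divide f by g (g is monic, so eliminate the leading term of the running remainder at each step):
  leading term 2·x^3: subtract (2·x)·g(x) = 2·x^3 + 2·x^2, leaving 2 - 2·x
The remainder r(x) = 2 - 2·x ≠ 0 (and deg r < deg g), so g ∤ f, i.e. f ∉ (g).

Final answer: NO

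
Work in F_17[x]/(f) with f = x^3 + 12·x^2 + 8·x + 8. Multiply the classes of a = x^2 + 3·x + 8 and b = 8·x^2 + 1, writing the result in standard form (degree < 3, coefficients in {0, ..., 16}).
Multiply as integer polynomials: a · b = 8·x^4 + 24·x^3 + 65·x^2 + 3·x + 8. Reducing coefficients mod 17: a · b ≡ 8·x^4 + 7·x^3 + 14·x^2 + 3·x + 8. Now divide by f(x) = x^3 + 12·x^2 + 8·x + 8 in F_17[x], eliminating the leading term at each step:
  leading term 8·x^4: subtract (8·x)·f(x) = 8·x^4 + 11·x^3 + 13·x^2 + 13·x, leaving 13·x^3 + x^2 + 7·x + 8 (coefficients mod 17)
  leading term 13·x^3: subtract (13)·f(x) = 13·x^3 + 3·x^2 + 2·x + 2, leaving 15·x^2 + 5·x + 6 (coefficients mod 17)
The degree is now < 3, so this is the remainder. Hence a · b ≡ 15·x^2 + 5·x + 6 in F_17[x]/(f).

Final answer: a · b ≡ 15·x^2 + 5·x + 6 (mod f(x))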